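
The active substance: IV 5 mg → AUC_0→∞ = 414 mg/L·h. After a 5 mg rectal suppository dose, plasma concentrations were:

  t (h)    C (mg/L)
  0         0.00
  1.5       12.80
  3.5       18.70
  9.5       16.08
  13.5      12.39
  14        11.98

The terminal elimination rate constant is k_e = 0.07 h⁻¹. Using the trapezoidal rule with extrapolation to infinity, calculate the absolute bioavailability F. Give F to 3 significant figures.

F = 0.917

Trapezoidal AUC_0→14 (rectal suppository):
  [0→1.5]: (0.00+12.80)/2 × 1.5 = 9.6
  [1.5→3.5]: (12.80+18.70)/2 × 2 = 31.5
  [3.5→9.5]: (18.70+16.08)/2 × 6 = 104.34
  [9.5→13.5]: (16.08+12.39)/2 × 4 = 56.94
  [13.5→14]: (12.39+11.98)/2 × 0.5 = 6.0925
  Sum = 208.4725 mg/L·h
Tail: C_last/k_e = 11.98/0.07 = 171.143
AUC_0→∞ (rectal suppository) = 208.4725 + 171.143 = 379.6155 mg/L·h
F = (AUC_ev/D_ev)/(AUC_iv/D_iv) = (379.6155/5)/(414/5) = 75.9231/82.8 = 0.9169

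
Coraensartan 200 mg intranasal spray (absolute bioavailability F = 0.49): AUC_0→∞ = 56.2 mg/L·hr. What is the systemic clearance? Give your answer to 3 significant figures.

CL = F × Dose / AUC_0→∞
   = 0.49 × 200 / 56.2 = 1.74377 L/hr

CL = 1.74 L/hr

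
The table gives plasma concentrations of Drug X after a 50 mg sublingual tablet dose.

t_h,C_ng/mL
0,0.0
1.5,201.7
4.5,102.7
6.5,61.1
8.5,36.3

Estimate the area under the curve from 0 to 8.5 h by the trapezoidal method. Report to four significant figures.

Trapezoidal AUC_0→8.5:
  [0→1.5]: (0.0+201.7)/2 × 1.5 = 151.275
  [1.5→4.5]: (201.7+102.7)/2 × 3 = 456.6
  [4.5→6.5]: (102.7+61.1)/2 × 2 = 163.8
  [6.5→8.5]: (61.1+36.3)/2 × 2 = 97.4
  Sum = 869.075 ng/mL·h

AUC = 869.1 ng/mL·h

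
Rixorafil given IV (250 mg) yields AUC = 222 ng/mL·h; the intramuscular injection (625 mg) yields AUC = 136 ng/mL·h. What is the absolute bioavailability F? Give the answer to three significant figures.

F = 0.245

F = (AUC_ev / D_ev) / (AUC_iv / D_iv)
  = (136/625) / (222/250)
  = 0.2176 / 0.888 = 0.2450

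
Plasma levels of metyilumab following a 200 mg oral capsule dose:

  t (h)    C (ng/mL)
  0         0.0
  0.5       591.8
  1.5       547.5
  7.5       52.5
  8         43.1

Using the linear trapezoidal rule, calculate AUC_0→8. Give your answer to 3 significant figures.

AUC = 2540 ng/mL·h

Trapezoidal AUC_0→8:
  [0→0.5]: (0.0+591.8)/2 × 0.5 = 147.95
  [0.5→1.5]: (591.8+547.5)/2 × 1 = 569.65
  [1.5→7.5]: (547.5+52.5)/2 × 6 = 1800.0
  [7.5→8]: (52.5+43.1)/2 × 0.5 = 23.9
  Sum = 2541.5 ng/mL·h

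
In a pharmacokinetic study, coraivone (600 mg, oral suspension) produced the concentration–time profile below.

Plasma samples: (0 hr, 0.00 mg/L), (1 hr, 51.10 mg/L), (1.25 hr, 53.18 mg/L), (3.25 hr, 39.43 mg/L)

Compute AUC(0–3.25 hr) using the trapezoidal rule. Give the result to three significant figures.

AUC = 131 mg/L·hr

Trapezoidal AUC_0→3.25:
  [0→1]: (0.00+51.10)/2 × 1 = 25.55
  [1→1.25]: (51.10+53.18)/2 × 0.25 = 13.035
  [1.25→3.25]: (53.18+39.43)/2 × 2 = 92.61
  Sum = 131.195 mg/L·hr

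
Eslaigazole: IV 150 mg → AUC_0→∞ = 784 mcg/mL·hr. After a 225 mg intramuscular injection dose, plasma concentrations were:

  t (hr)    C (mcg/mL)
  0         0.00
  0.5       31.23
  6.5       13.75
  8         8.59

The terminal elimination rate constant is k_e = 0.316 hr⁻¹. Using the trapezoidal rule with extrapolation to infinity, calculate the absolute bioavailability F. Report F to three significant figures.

F = 0.159

Trapezoidal AUC_0→8 (intramuscular injection):
  [0→0.5]: (0.00+31.23)/2 × 0.5 = 7.8075
  [0.5→6.5]: (31.23+13.75)/2 × 6 = 134.94
  [6.5→8]: (13.75+8.59)/2 × 1.5 = 16.755
  Sum = 159.5025 mcg/mL·hr
Tail: C_last/k_e = 8.59/0.316 = 27.184
AUC_0→∞ (intramuscular injection) = 159.5025 + 27.184 = 186.6865 mcg/mL·hr
F = (AUC_ev/D_ev)/(AUC_iv/D_iv) = (186.6865/225)/(784/150) = 0.829718/5.22667 = 0.1587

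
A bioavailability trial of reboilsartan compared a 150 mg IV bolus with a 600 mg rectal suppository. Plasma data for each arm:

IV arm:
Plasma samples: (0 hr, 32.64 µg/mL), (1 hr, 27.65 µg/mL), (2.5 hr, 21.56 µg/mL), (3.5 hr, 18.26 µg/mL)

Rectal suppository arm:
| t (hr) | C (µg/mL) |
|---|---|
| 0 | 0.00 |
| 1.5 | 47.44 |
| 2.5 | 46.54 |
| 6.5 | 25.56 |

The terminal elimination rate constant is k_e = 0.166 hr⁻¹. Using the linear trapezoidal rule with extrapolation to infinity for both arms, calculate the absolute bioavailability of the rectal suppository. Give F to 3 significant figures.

Trapezoidal AUC_0→3.5 (IV):
  [0→1]: (32.64+27.65)/2 × 1 = 30.145
  [1→2.5]: (27.65+21.56)/2 × 1.5 = 36.9075
  [2.5→3.5]: (21.56+18.26)/2 × 1 = 19.91
  Sum = 86.9625 µg/mL·hr
IV tail: 18.26/0.166 = 110.000; AUC_iv,0→∞ = 86.9625 + 110.000 = 196.9625 µg/mL·hr
Trapezoidal AUC_0→6.5 (rectal suppository):
  [0→1.5]: (0.00+47.44)/2 × 1.5 = 35.58
  [1.5→2.5]: (47.44+46.54)/2 × 1 = 46.99
  [2.5→6.5]: (46.54+25.56)/2 × 4 = 144.2
  Sum = 226.77 µg/mL·hr
rectal suppository tail: 25.56/0.166 = 153.976; AUC_ev,0→∞ = 226.77 + 153.976 = 380.746 µg/mL·hr
F = (AUC_ev/D_ev)/(AUC_iv/D_iv) = (380.746/600)/(196.9625/150) = 0.634577/1.31308 = 0.4833

F = 0.483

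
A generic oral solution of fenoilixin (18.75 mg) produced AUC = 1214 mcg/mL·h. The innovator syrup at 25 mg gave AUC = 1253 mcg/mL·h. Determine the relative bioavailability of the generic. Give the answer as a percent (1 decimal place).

F_rel = (AUC_test/D_test) / (AUC_ref/D_ref)
      = (1214/18.75) / (1253/25)
      = 64.7467 / 50.12 = 1.2918 = 129.18%

F_rel = 129.2%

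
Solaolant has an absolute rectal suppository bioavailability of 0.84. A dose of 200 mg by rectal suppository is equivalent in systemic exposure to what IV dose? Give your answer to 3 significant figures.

Systemic exposure from an extravascular dose = F × D_ev, so the equivalent IV dose is F × D_ev.
D_iv = F × D_ev = 0.84 × 200 = 168 mg

D_iv = 168 mg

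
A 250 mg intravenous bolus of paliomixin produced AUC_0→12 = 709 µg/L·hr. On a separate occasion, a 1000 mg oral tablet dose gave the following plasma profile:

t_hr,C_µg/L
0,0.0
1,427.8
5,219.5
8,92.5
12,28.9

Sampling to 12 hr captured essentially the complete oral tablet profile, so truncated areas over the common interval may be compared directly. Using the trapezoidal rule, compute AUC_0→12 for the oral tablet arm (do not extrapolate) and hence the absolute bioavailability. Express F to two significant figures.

Trapezoidal AUC_0→12 (oral tablet):
  [0→1]: (0.0+427.8)/2 × 1 = 213.9
  [1→5]: (427.8+219.5)/2 × 4 = 1294.6
  [5→8]: (219.5+92.5)/2 × 3 = 468.0
  [8→12]: (92.5+28.9)/2 × 4 = 242.8
  Sum = 2219.3 µg/L·hr
F = (AUC_ev/D_ev)/(AUC_iv/D_iv) = (2219.3/1000)/(709/250) = 2.2193/2.836 = 0.7825

F = 0.78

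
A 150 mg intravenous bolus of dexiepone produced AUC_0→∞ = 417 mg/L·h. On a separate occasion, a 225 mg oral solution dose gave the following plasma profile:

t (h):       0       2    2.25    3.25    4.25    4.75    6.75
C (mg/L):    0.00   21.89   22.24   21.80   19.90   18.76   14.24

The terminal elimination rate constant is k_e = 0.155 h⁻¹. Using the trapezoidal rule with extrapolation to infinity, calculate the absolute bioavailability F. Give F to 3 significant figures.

F = 0.327

Trapezoidal AUC_0→6.75 (oral solution):
  [0→2]: (0.00+21.89)/2 × 2 = 21.89
  [2→2.25]: (21.89+22.24)/2 × 0.25 = 5.51625
  [2.25→3.25]: (22.24+21.80)/2 × 1 = 22.02
  [3.25→4.25]: (21.80+19.90)/2 × 1 = 20.85
  [4.25→4.75]: (19.90+18.76)/2 × 0.5 = 9.665
  [4.75→6.75]: (18.76+14.24)/2 × 2 = 33.0
  Sum = 112.94125 mg/L·h
Tail: C_last/k_e = 14.24/0.155 = 91.871
AUC_0→∞ (oral solution) = 112.94125 + 91.871 = 204.81225 mg/L·h
F = (AUC_ev/D_ev)/(AUC_iv/D_iv) = (204.81225/225)/(417/150) = 0.910277/2.78 = 0.3274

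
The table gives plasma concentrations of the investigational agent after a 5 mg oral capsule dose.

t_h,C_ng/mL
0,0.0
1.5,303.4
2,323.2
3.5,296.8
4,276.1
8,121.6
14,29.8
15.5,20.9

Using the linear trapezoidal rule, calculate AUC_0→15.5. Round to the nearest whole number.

Trapezoidal AUC_0→15.5:
  [0→1.5]: (0.0+303.4)/2 × 1.5 = 227.55
  [1.5→2]: (303.4+323.2)/2 × 0.5 = 156.65
  [2→3.5]: (323.2+296.8)/2 × 1.5 = 465.0
  [3.5→4]: (296.8+276.1)/2 × 0.5 = 143.225
  [4→8]: (276.1+121.6)/2 × 4 = 795.4
  [8→14]: (121.6+29.8)/2 × 6 = 454.2
  [14→15.5]: (29.8+20.9)/2 × 1.5 = 38.025
  Sum = 2280.05 ng/mL·h

AUC = 2280 ng/mL·h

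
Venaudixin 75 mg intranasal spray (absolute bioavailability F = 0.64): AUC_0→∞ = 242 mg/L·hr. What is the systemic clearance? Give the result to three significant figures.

CL = 0.198 L/hr

CL = F × Dose / AUC_0→∞
   = 0.64 × 75 / 242 = 0.198347 L/hr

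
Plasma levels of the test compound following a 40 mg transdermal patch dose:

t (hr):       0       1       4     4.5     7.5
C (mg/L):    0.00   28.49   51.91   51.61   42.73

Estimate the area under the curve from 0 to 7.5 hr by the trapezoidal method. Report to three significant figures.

AUC = 302 mg/L·hr

Trapezoidal AUC_0→7.5:
  [0→1]: (0.00+28.49)/2 × 1 = 14.245
  [1→4]: (28.49+51.91)/2 × 3 = 120.6
  [4→4.5]: (51.91+51.61)/2 × 0.5 = 25.88
  [4.5→7.5]: (51.61+42.73)/2 × 3 = 141.51
  Sum = 302.235 mg/L·hr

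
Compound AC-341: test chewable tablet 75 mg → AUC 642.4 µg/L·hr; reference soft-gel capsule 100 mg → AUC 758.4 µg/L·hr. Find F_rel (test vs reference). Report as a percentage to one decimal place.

F_rel = 112.9%

F_rel = (AUC_test/D_test) / (AUC_ref/D_ref)
      = (642.4/75) / (758.4/100)
      = 8.56533 / 7.584 = 1.1294 = 112.94%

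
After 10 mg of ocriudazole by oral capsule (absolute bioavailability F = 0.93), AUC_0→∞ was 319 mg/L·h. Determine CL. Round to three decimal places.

CL = F × Dose / AUC_0→∞
   = 0.93 × 10 / 319 = 0.0291536 L/h

CL = 0.029 L/h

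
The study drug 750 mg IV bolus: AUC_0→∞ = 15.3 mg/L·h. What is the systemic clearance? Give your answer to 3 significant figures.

CL = Dose_iv / AUC_0→∞
   = 750 / 15.3 = 49.0196 L/h

CL = 49.0 L/h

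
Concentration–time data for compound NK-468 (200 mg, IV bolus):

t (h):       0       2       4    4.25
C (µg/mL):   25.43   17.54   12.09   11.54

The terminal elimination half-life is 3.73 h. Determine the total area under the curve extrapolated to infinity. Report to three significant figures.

AUC = 138 µg/mL·h

Trapezoidal AUC_0→4.25:
  [0→2]: (25.43+17.54)/2 × 2 = 42.97
  [2→4]: (17.54+12.09)/2 × 2 = 29.63
  [4→4.25]: (12.09+11.54)/2 × 0.25 = 2.95375
  Sum = 75.55375 µg/mL·h
k_e = ln2 / t½ = 0.693147 / 3.73 = 0.1858 h^-1
Extrapolated tail: C_last / k_e = 11.54 / 0.1858 = 62.110
AUC_0→∞ = 75.55375 + 62.110 = 137.66375 µg/mL·h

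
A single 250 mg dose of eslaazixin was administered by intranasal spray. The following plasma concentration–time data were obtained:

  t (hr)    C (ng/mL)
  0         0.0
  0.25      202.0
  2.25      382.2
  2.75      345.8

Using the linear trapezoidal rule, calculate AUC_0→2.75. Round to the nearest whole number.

Trapezoidal AUC_0→2.75:
  [0→0.25]: (0.0+202.0)/2 × 0.25 = 25.25
  [0.25→2.25]: (202.0+382.2)/2 × 2 = 584.2
  [2.25→2.75]: (382.2+345.8)/2 × 0.5 = 182.0
  Sum = 791.45 ng/mL·hr

AUC = 791 ng/mL·hr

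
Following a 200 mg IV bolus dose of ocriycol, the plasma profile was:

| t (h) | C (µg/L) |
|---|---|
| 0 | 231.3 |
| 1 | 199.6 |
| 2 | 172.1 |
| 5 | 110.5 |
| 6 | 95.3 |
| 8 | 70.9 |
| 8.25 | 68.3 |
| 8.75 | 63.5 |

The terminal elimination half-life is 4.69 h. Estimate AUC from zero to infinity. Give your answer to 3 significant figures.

AUC = 1570 µg/L·h

Trapezoidal AUC_0→8.75:
  [0→1]: (231.3+199.6)/2 × 1 = 215.45
  [1→2]: (199.6+172.1)/2 × 1 = 185.85
  [2→5]: (172.1+110.5)/2 × 3 = 423.9
  [5→6]: (110.5+95.3)/2 × 1 = 102.9
  [6→8]: (95.3+70.9)/2 × 2 = 166.2
  [8→8.25]: (70.9+68.3)/2 × 0.25 = 17.4
  [8.25→8.75]: (68.3+63.5)/2 × 0.5 = 32.95
  Sum = 1144.65 µg/L·h
k_e = ln2 / t½ = 0.693147 / 4.69 = 0.1478 h^-1
Extrapolated tail: C_last / k_e = 63.5 / 0.1478 = 429.635
AUC_0→∞ = 1144.65 + 429.635 = 1574.285 µg/L·h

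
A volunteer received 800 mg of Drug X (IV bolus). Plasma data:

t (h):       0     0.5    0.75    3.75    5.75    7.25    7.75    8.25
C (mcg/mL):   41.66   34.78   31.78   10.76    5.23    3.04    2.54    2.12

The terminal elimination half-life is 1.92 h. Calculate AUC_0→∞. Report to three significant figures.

AUC = 122 mcg/mL·h

Trapezoidal AUC_0→8.25:
  [0→0.5]: (41.66+34.78)/2 × 0.5 = 19.11
  [0.5→0.75]: (34.78+31.78)/2 × 0.25 = 8.32
  [0.75→3.75]: (31.78+10.76)/2 × 3 = 63.81
  [3.75→5.75]: (10.76+5.23)/2 × 2 = 15.99
  [5.75→7.25]: (5.23+3.04)/2 × 1.5 = 6.2025
  [7.25→7.75]: (3.04+2.54)/2 × 0.5 = 1.395
  [7.75→8.25]: (2.54+2.12)/2 × 0.5 = 1.165
  Sum = 115.9925 mcg/mL·h
k_e = ln2 / t½ = 0.693147 / 1.92 = 0.3610 h^-1
Extrapolated tail: C_last / k_e = 2.12 / 0.361 = 5.873
AUC_0→∞ = 115.9925 + 5.873 = 121.8655 mcg/mL·h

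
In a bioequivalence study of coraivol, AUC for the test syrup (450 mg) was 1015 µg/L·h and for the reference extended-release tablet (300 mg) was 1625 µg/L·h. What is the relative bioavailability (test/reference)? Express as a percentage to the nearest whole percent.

F_rel = 42%

F_rel = (AUC_test/D_test) / (AUC_ref/D_ref)
      = (1015/450) / (1625/300)
      = 2.25556 / 5.41667 = 0.4164 = 41.64%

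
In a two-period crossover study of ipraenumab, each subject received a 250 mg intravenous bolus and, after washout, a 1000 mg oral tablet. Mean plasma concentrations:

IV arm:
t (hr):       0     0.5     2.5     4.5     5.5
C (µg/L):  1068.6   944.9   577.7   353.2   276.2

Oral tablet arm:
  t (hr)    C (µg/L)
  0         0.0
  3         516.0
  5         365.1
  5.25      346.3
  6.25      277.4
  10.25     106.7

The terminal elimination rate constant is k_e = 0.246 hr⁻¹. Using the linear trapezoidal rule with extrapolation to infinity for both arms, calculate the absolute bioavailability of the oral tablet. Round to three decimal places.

Trapezoidal AUC_0→5.5 (IV):
  [0→0.5]: (1068.6+944.9)/2 × 0.5 = 503.375
  [0.5→2.5]: (944.9+577.7)/2 × 2 = 1522.6
  [2.5→4.5]: (577.7+353.2)/2 × 2 = 930.9
  [4.5→5.5]: (353.2+276.2)/2 × 1 = 314.7
  Sum = 3271.575 µg/L·hr
IV tail: 276.2/0.246 = 1122.764; AUC_iv,0→∞ = 3271.575 + 1122.764 = 4394.339 µg/L·hr
Trapezoidal AUC_0→10.25 (oral tablet):
  [0→3]: (0.0+516.0)/2 × 3 = 774.0
  [3→5]: (516.0+365.1)/2 × 2 = 881.1
  [5→5.25]: (365.1+346.3)/2 × 0.25 = 88.925
  [5.25→6.25]: (346.3+277.4)/2 × 1 = 311.85
  [6.25→10.25]: (277.4+106.7)/2 × 4 = 768.2
  Sum = 2824.075 µg/L·hr
oral tablet tail: 106.7/0.246 = 433.740; AUC_ev,0→∞ = 2824.075 + 433.740 = 3257.815 µg/L·hr
F = (AUC_ev/D_ev)/(AUC_iv/D_iv) = (3257.815/1000)/(4394.339/250) = 3.257815/17.577356 = 0.1853

F = 0.185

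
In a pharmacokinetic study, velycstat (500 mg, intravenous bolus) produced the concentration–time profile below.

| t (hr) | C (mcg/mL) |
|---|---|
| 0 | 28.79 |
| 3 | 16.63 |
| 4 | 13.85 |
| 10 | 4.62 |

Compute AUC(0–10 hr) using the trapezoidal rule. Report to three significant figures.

AUC = 139 mcg/mL·hr

Trapezoidal AUC_0→10:
  [0→3]: (28.79+16.63)/2 × 3 = 68.13
  [3→4]: (16.63+13.85)/2 × 1 = 15.24
  [4→10]: (13.85+4.62)/2 × 6 = 55.41
  Sum = 138.78 mcg/mL·hr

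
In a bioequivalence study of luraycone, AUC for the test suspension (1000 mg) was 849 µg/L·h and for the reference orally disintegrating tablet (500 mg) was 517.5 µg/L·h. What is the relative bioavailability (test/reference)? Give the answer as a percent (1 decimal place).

F_rel = 82.0%

F_rel = (AUC_test/D_test) / (AUC_ref/D_ref)
      = (849/1000) / (517.5/500)
      = 0.849 / 1.035 = 0.8203 = 82.03%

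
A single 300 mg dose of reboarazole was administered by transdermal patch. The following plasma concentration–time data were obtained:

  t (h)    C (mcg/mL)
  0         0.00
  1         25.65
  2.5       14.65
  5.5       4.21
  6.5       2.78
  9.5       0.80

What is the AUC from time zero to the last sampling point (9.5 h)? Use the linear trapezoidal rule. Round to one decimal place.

AUC = 80.2 mcg/mL·h

Trapezoidal AUC_0→9.5:
  [0→1]: (0.00+25.65)/2 × 1 = 12.825
  [1→2.5]: (25.65+14.65)/2 × 1.5 = 30.225
  [2.5→5.5]: (14.65+4.21)/2 × 3 = 28.29
  [5.5→6.5]: (4.21+2.78)/2 × 1 = 3.495
  [6.5→9.5]: (2.78+0.80)/2 × 3 = 5.37
  Sum = 80.205 mcg/mL·h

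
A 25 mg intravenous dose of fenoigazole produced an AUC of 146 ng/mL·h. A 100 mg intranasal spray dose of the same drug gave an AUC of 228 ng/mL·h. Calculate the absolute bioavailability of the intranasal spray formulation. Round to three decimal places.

F = 0.390

F = (AUC_ev / D_ev) / (AUC_iv / D_iv)
  = (228/100) / (146/25)
  = 2.28 / 5.84 = 0.3904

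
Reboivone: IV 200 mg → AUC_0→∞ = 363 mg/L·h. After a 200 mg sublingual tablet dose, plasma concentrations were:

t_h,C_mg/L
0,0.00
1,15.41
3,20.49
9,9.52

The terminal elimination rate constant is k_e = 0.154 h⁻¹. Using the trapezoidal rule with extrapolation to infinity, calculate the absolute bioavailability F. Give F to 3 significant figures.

Trapezoidal AUC_0→9 (sublingual tablet):
  [0→1]: (0.00+15.41)/2 × 1 = 7.705
  [1→3]: (15.41+20.49)/2 × 2 = 35.9
  [3→9]: (20.49+9.52)/2 × 6 = 90.03
  Sum = 133.635 mg/L·h
Tail: C_last/k_e = 9.52/0.154 = 61.818
AUC_0→∞ (sublingual tablet) = 133.635 + 61.818 = 195.453 mg/L·h
F = (AUC_ev/D_ev)/(AUC_iv/D_iv) = (195.453/200)/(363/200) = 0.977265/1.815 = 0.5384

F = 0.538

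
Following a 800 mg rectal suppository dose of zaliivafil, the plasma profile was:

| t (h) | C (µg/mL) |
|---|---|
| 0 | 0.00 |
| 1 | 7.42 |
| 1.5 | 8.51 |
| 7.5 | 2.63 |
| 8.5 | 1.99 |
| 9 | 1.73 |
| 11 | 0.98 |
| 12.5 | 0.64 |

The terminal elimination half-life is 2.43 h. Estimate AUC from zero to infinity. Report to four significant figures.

AUC = 50.52 µg/mL·h

Trapezoidal AUC_0→12.5:
  [0→1]: (0.00+7.42)/2 × 1 = 3.71
  [1→1.5]: (7.42+8.51)/2 × 0.5 = 3.9825
  [1.5→7.5]: (8.51+2.63)/2 × 6 = 33.42
  [7.5→8.5]: (2.63+1.99)/2 × 1 = 2.31
  [8.5→9]: (1.99+1.73)/2 × 0.5 = 0.93
  [9→11]: (1.73+0.98)/2 × 2 = 2.71
  [11→12.5]: (0.98+0.64)/2 × 1.5 = 1.215
  Sum = 48.2775 µg/mL·h
k_e = ln2 / t½ = 0.693147 / 2.43 = 0.2852 h^-1
Extrapolated tail: C_last / k_e = 0.64 / 0.2852 = 2.244
AUC_0→∞ = 48.2775 + 2.244 = 50.5215 µg/mL·h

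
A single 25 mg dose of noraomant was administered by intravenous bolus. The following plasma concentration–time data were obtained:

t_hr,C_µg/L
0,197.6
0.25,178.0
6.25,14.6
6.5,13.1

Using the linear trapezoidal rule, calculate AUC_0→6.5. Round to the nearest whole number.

Trapezoidal AUC_0→6.5:
  [0→0.25]: (197.6+178.0)/2 × 0.25 = 46.95
  [0.25→6.25]: (178.0+14.6)/2 × 6 = 577.8
  [6.25→6.5]: (14.6+13.1)/2 × 0.25 = 3.4625
  Sum = 628.2125 µg/L·hr

AUC = 628 µg/L·hr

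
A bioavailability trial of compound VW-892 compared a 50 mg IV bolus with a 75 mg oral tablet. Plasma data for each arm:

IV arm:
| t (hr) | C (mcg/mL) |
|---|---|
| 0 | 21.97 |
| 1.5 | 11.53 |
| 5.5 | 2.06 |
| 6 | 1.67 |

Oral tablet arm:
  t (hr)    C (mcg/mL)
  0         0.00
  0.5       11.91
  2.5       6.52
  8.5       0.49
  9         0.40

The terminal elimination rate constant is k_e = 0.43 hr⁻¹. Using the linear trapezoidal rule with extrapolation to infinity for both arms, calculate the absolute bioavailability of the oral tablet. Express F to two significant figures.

F = 0.51

Trapezoidal AUC_0→6 (IV):
  [0→1.5]: (21.97+11.53)/2 × 1.5 = 25.125
  [1.5→5.5]: (11.53+2.06)/2 × 4 = 27.18
  [5.5→6]: (2.06+1.67)/2 × 0.5 = 0.9325
  Sum = 53.2375 mcg/mL·hr
IV tail: 1.67/0.43 = 3.884; AUC_iv,0→∞ = 53.2375 + 3.884 = 57.1215 mcg/mL·hr
Trapezoidal AUC_0→9 (oral tablet):
  [0→0.5]: (0.00+11.91)/2 × 0.5 = 2.9775
  [0.5→2.5]: (11.91+6.52)/2 × 2 = 18.43
  [2.5→8.5]: (6.52+0.49)/2 × 6 = 21.03
  [8.5→9]: (0.49+0.40)/2 × 0.5 = 0.2225
  Sum = 42.66 mcg/mL·hr
oral tablet tail: 0.40/0.43 = 0.930; AUC_ev,0→∞ = 42.66 + 0.930 = 43.59 mcg/mL·hr
F = (AUC_ev/D_ev)/(AUC_iv/D_iv) = (43.59/75)/(57.1215/50) = 0.5812/1.14243 = 0.5087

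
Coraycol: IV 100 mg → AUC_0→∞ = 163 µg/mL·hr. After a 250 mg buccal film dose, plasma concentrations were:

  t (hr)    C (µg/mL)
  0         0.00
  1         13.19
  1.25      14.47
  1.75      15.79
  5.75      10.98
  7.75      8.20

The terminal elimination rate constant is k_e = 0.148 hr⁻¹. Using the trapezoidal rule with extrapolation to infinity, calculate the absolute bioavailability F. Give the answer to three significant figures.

F = 0.358

Trapezoidal AUC_0→7.75 (buccal film):
  [0→1]: (0.00+13.19)/2 × 1 = 6.595
  [1→1.25]: (13.19+14.47)/2 × 0.25 = 3.4575
  [1.25→1.75]: (14.47+15.79)/2 × 0.5 = 7.565
  [1.75→5.75]: (15.79+10.98)/2 × 4 = 53.54
  [5.75→7.75]: (10.98+8.20)/2 × 2 = 19.18
  Sum = 90.3375 µg/mL·hr
Tail: C_last/k_e = 8.20/0.148 = 55.405
AUC_0→∞ (buccal film) = 90.3375 + 55.405 = 145.7425 µg/mL·hr
F = (AUC_ev/D_ev)/(AUC_iv/D_iv) = (145.7425/250)/(163/100) = 0.58297/1.63 = 0.3577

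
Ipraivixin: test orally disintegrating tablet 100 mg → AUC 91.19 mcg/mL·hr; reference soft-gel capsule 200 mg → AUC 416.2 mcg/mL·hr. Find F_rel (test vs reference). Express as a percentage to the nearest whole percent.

F_rel = 44%

F_rel = (AUC_test/D_test) / (AUC_ref/D_ref)
      = (91.19/100) / (416.2/200)
      = 0.9119 / 2.081 = 0.4382 = 43.82%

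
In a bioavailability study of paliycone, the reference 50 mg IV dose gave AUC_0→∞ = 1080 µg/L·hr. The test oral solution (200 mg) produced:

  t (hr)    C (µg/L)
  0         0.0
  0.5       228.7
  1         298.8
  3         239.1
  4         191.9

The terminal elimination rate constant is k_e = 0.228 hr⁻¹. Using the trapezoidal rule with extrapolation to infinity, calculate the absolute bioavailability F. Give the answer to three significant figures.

F = 0.413

Trapezoidal AUC_0→4 (oral solution):
  [0→0.5]: (0.0+228.7)/2 × 0.5 = 57.175
  [0.5→1]: (228.7+298.8)/2 × 0.5 = 131.875
  [1→3]: (298.8+239.1)/2 × 2 = 537.9
  [3→4]: (239.1+191.9)/2 × 1 = 215.5
  Sum = 942.45 µg/L·hr
Tail: C_last/k_e = 191.9/0.228 = 841.667
AUC_0→∞ (oral solution) = 942.45 + 841.667 = 1784.117 µg/L·hr
F = (AUC_ev/D_ev)/(AUC_iv/D_iv) = (1784.117/200)/(1080/50) = 8.920585/21.6 = 0.4130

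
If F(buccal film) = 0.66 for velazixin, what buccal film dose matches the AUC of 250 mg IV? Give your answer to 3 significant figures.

For equal systemic exposure: F × D_ev = D_iv
D_ev = D_iv / F = 250 / 0.66 = 378.788 mg

D_buccal = 379 mg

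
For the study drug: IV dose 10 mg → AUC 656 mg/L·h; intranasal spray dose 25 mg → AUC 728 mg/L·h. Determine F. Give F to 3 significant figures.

F = 0.444

F = (AUC_ev / D_ev) / (AUC_iv / D_iv)
  = (728/25) / (656/10)
  = 29.12 / 65.6 = 0.4439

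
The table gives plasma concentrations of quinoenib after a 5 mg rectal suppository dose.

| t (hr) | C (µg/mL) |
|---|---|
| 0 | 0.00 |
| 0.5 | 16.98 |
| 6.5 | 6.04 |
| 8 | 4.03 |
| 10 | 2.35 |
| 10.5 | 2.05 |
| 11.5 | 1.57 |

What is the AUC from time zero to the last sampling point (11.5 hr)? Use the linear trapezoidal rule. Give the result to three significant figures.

AUC = 90.1 µg/mL·hr

Trapezoidal AUC_0→11.5:
  [0→0.5]: (0.00+16.98)/2 × 0.5 = 4.245
  [0.5→6.5]: (16.98+6.04)/2 × 6 = 69.06
  [6.5→8]: (6.04+4.03)/2 × 1.5 = 7.5525
  [8→10]: (4.03+2.35)/2 × 2 = 6.38
  [10→10.5]: (2.35+2.05)/2 × 0.5 = 1.1
  [10.5→11.5]: (2.05+1.57)/2 × 1 = 1.81
  Sum = 90.1475 µg/mL·hr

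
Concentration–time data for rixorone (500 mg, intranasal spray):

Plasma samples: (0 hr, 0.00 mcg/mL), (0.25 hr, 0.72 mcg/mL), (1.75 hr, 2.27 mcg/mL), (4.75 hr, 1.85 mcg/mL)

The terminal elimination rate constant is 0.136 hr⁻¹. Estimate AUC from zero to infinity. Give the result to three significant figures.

AUC = 22.1 mcg/mL·hr

Trapezoidal AUC_0→4.75:
  [0→0.25]: (0.00+0.72)/2 × 0.25 = 0.09
  [0.25→1.75]: (0.72+2.27)/2 × 1.5 = 2.2425
  [1.75→4.75]: (2.27+1.85)/2 × 3 = 6.18
  Sum = 8.5125 mcg/mL·hr
Extrapolated tail: C_last / k_e = 1.85 / 0.136 = 13.603
AUC_0→∞ = 8.5125 + 13.603 = 22.1155 mcg/mL·hr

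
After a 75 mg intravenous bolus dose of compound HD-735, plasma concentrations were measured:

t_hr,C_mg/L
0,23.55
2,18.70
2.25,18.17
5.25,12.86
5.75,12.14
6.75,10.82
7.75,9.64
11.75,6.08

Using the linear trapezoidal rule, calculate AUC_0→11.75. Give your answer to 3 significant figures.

AUC = 153 mg/L·hr

Trapezoidal AUC_0→11.75:
  [0→2]: (23.55+18.70)/2 × 2 = 42.25
  [2→2.25]: (18.70+18.17)/2 × 0.25 = 4.60875
  [2.25→5.25]: (18.17+12.86)/2 × 3 = 46.545
  [5.25→5.75]: (12.86+12.14)/2 × 0.5 = 6.25
  [5.75→6.75]: (12.14+10.82)/2 × 1 = 11.48
  [6.75→7.75]: (10.82+9.64)/2 × 1 = 10.23
  [7.75→11.75]: (9.64+6.08)/2 × 4 = 31.44
  Sum = 152.80375 mg/L·hr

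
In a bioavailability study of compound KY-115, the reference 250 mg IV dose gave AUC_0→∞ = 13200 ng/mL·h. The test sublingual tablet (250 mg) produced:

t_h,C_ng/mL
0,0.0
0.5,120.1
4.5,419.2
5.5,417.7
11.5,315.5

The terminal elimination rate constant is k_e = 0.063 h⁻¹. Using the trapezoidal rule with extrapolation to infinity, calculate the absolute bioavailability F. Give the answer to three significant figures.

F = 0.662

Trapezoidal AUC_0→11.5 (sublingual tablet):
  [0→0.5]: (0.0+120.1)/2 × 0.5 = 30.025
  [0.5→4.5]: (120.1+419.2)/2 × 4 = 1078.6
  [4.5→5.5]: (419.2+417.7)/2 × 1 = 418.45
  [5.5→11.5]: (417.7+315.5)/2 × 6 = 2199.6
  Sum = 3726.675 ng/mL·h
Tail: C_last/k_e = 315.5/0.063 = 5007.937
AUC_0→∞ (sublingual tablet) = 3726.675 + 5007.937 = 8734.612 ng/mL·h
F = (AUC_ev/D_ev)/(AUC_iv/D_iv) = (8734.612/250)/(13200/250) = 34.938448/52.8 = 0.6617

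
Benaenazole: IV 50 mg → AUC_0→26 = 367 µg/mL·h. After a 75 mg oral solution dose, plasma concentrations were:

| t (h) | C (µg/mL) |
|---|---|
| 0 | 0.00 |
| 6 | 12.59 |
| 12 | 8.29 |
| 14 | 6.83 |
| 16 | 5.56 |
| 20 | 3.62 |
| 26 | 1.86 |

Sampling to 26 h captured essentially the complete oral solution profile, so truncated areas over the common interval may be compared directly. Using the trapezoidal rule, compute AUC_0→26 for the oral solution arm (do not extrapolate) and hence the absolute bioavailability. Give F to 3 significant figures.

Trapezoidal AUC_0→26 (oral solution):
  [0→6]: (0.00+12.59)/2 × 6 = 37.77
  [6→12]: (12.59+8.29)/2 × 6 = 62.64
  [12→14]: (8.29+6.83)/2 × 2 = 15.12
  [14→16]: (6.83+5.56)/2 × 2 = 12.39
  [16→20]: (5.56+3.62)/2 × 4 = 18.36
  [20→26]: (3.62+1.86)/2 × 6 = 16.44
  Sum = 162.72 µg/mL·h
F = (AUC_ev/D_ev)/(AUC_iv/D_iv) = (162.72/75)/(367/50) = 2.1696/7.34 = 0.2956

F = 0.296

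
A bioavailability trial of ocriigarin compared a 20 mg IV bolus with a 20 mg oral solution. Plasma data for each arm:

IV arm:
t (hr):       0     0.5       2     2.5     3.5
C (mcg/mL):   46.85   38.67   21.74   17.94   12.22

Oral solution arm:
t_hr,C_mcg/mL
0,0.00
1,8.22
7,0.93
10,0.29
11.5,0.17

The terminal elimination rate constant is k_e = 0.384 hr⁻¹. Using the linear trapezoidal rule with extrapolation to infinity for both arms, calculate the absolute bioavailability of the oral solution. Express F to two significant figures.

Trapezoidal AUC_0→3.5 (IV):
  [0→0.5]: (46.85+38.67)/2 × 0.5 = 21.38
  [0.5→2]: (38.67+21.74)/2 × 1.5 = 45.3075
  [2→2.5]: (21.74+17.94)/2 × 0.5 = 9.92
  [2.5→3.5]: (17.94+12.22)/2 × 1 = 15.08
  Sum = 91.6875 mcg/mL·hr
IV tail: 12.22/0.384 = 31.823; AUC_iv,0→∞ = 91.6875 + 31.823 = 123.5105 mcg/mL·hr
Trapezoidal AUC_0→11.5 (oral solution):
  [0→1]: (0.00+8.22)/2 × 1 = 4.11
  [1→7]: (8.22+0.93)/2 × 6 = 27.45
  [7→10]: (0.93+0.29)/2 × 3 = 1.83
  [10→11.5]: (0.29+0.17)/2 × 1.5 = 0.345
  Sum = 33.735 mcg/mL·hr
oral solution tail: 0.17/0.384 = 0.443; AUC_ev,0→∞ = 33.735 + 0.443 = 34.178 mcg/mL·hr
F = (AUC_ev/D_ev)/(AUC_iv/D_iv) = (34.178/20)/(123.5105/20) = 1.7089/6.175525 = 0.2767

F = 0.28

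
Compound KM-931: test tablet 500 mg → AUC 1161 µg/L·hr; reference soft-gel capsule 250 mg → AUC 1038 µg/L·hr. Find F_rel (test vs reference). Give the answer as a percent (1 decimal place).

F_rel = 55.9%

F_rel = (AUC_test/D_test) / (AUC_ref/D_ref)
      = (1161/500) / (1038/250)
      = 2.322 / 4.152 = 0.5592 = 55.92%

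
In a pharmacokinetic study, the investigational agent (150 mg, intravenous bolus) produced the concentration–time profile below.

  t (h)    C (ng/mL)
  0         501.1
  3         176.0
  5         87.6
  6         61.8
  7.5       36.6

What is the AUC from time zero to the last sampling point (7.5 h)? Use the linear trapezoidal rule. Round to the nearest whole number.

Trapezoidal AUC_0→7.5:
  [0→3]: (501.1+176.0)/2 × 3 = 1015.65
  [3→5]: (176.0+87.6)/2 × 2 = 263.6
  [5→6]: (87.6+61.8)/2 × 1 = 74.7
  [6→7.5]: (61.8+36.6)/2 × 1.5 = 73.8
  Sum = 1427.75 ng/mL·h

AUC = 1428 ng/mL·h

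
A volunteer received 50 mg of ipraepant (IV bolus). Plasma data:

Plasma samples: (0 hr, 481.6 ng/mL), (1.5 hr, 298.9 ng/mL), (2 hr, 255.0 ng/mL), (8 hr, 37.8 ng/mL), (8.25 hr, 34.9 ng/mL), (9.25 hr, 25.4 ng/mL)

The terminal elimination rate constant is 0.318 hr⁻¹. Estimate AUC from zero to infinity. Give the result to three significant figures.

AUC = 1720 ng/mL·hr

Trapezoidal AUC_0→9.25:
  [0→1.5]: (481.6+298.9)/2 × 1.5 = 585.375
  [1.5→2]: (298.9+255.0)/2 × 0.5 = 138.475
  [2→8]: (255.0+37.8)/2 × 6 = 878.4
  [8→8.25]: (37.8+34.9)/2 × 0.25 = 9.0875
  [8.25→9.25]: (34.9+25.4)/2 × 1 = 30.15
  Sum = 1641.4875 ng/mL·hr
Extrapolated tail: C_last / k_e = 25.4 / 0.318 = 79.874
AUC_0→∞ = 1641.4875 + 79.874 = 1721.3615 ng/mL·hr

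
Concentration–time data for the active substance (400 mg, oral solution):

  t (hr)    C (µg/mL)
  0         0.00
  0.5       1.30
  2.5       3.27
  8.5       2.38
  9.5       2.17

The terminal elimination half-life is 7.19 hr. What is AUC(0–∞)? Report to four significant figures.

Trapezoidal AUC_0→9.5:
  [0→0.5]: (0.00+1.30)/2 × 0.5 = 0.325
  [0.5→2.5]: (1.30+3.27)/2 × 2 = 4.57
  [2.5→8.5]: (3.27+2.38)/2 × 6 = 16.95
  [8.5→9.5]: (2.38+2.17)/2 × 1 = 2.275
  Sum = 24.12 µg/mL·hr
k_e = ln2 / t½ = 0.693147 / 7.19 = 0.0964 hr^-1
Extrapolated tail: C_last / k_e = 2.17 / 0.0964 = 22.510
AUC_0→∞ = 24.12 + 22.510 = 46.63 µg/mL·hr

AUC = 46.63 µg/mL·hr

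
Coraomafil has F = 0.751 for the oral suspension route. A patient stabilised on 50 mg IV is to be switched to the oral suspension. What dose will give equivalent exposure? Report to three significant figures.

D_oral = 66.6 mg

For equal systemic exposure: F × D_ev = D_iv
D_ev = D_iv / F = 50 / 0.751 = 66.5779 mg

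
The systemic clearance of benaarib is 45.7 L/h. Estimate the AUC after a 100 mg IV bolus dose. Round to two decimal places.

AUC_0→∞ = Dose_iv / CL
        = 100 / 45.7 = 2.18818 mg/L·h

AUC = 2.19 mg/L·h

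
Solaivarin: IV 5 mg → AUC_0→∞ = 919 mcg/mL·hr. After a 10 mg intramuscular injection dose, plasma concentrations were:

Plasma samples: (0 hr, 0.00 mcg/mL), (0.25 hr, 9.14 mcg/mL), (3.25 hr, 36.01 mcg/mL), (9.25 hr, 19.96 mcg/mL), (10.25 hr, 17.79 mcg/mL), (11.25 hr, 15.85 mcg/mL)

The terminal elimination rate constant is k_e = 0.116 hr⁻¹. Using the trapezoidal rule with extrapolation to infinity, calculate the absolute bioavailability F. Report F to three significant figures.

F = 0.223

Trapezoidal AUC_0→11.25 (intramuscular injection):
  [0→0.25]: (0.00+9.14)/2 × 0.25 = 1.1425
  [0.25→3.25]: (9.14+36.01)/2 × 3 = 67.725
  [3.25→9.25]: (36.01+19.96)/2 × 6 = 167.91
  [9.25→10.25]: (19.96+17.79)/2 × 1 = 18.875
  [10.25→11.25]: (17.79+15.85)/2 × 1 = 16.82
  Sum = 272.4725 mcg/mL·hr
Tail: C_last/k_e = 15.85/0.116 = 136.638
AUC_0→∞ (intramuscular injection) = 272.4725 + 136.638 = 409.1105 mcg/mL·hr
F = (AUC_ev/D_ev)/(AUC_iv/D_iv) = (409.1105/10)/(919/5) = 40.91105/183.8 = 0.2226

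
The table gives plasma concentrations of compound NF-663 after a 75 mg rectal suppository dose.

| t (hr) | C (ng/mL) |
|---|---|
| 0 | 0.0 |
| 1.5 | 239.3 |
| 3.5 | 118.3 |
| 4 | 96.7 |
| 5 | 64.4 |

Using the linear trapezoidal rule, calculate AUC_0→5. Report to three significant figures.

AUC = 671 ng/mL·hr

Trapezoidal AUC_0→5:
  [0→1.5]: (0.0+239.3)/2 × 1.5 = 179.475
  [1.5→3.5]: (239.3+118.3)/2 × 2 = 357.6
  [3.5→4]: (118.3+96.7)/2 × 0.5 = 53.75
  [4→5]: (96.7+64.4)/2 × 1 = 80.55
  Sum = 671.375 ng/mL·hr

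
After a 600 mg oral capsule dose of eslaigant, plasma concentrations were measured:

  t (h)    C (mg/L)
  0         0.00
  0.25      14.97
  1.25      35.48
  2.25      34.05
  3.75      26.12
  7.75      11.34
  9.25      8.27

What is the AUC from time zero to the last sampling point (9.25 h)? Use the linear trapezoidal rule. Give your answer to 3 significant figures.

Trapezoidal AUC_0→9.25:
  [0→0.25]: (0.00+14.97)/2 × 0.25 = 1.87125
  [0.25→1.25]: (14.97+35.48)/2 × 1 = 25.225
  [1.25→2.25]: (35.48+34.05)/2 × 1 = 34.765
  [2.25→3.75]: (34.05+26.12)/2 × 1.5 = 45.1275
  [3.75→7.75]: (26.12+11.34)/2 × 4 = 74.92
  [7.75→9.25]: (11.34+8.27)/2 × 1.5 = 14.7075
  Sum = 196.61625 mg/L·h

AUC = 197 mg/L·h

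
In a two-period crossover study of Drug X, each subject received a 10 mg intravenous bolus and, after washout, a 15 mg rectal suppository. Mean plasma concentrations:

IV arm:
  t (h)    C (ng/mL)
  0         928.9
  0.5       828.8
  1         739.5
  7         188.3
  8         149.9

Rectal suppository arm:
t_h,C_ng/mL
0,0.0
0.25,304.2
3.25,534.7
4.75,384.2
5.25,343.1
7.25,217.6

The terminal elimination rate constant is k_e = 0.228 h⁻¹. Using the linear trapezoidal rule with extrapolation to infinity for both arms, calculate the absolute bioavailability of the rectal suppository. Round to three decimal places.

F = 0.553

Trapezoidal AUC_0→8 (IV):
  [0→0.5]: (928.9+828.8)/2 × 0.5 = 439.425
  [0.5→1]: (828.8+739.5)/2 × 0.5 = 392.075
  [1→7]: (739.5+188.3)/2 × 6 = 2783.4
  [7→8]: (188.3+149.9)/2 × 1 = 169.1
  Sum = 3784.0 ng/mL·h
IV tail: 149.9/0.228 = 657.456; AUC_iv,0→∞ = 3784.0 + 657.456 = 4441.456 ng/mL·h
Trapezoidal AUC_0→7.25 (rectal suppository):
  [0→0.25]: (0.0+304.2)/2 × 0.25 = 38.025
  [0.25→3.25]: (304.2+534.7)/2 × 3 = 1258.35
  [3.25→4.75]: (534.7+384.2)/2 × 1.5 = 689.175
  [4.75→5.25]: (384.2+343.1)/2 × 0.5 = 181.825
  [5.25→7.25]: (343.1+217.6)/2 × 2 = 560.7
  Sum = 2728.075 ng/mL·h
rectal suppository tail: 217.6/0.228 = 954.386; AUC_ev,0→∞ = 2728.075 + 954.386 = 3682.461 ng/mL·h
F = (AUC_ev/D_ev)/(AUC_iv/D_iv) = (3682.461/15)/(4441.456/10) = 245.4974/444.1456 = 0.5527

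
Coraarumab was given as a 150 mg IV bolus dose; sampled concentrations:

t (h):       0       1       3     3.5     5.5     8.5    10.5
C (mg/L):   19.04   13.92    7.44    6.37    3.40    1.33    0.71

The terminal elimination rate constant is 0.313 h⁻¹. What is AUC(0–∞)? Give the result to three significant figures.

AUC = 62.5 mg/L·h

Trapezoidal AUC_0→10.5:
  [0→1]: (19.04+13.92)/2 × 1 = 16.48
  [1→3]: (13.92+7.44)/2 × 2 = 21.36
  [3→3.5]: (7.44+6.37)/2 × 0.5 = 3.4525
  [3.5→5.5]: (6.37+3.40)/2 × 2 = 9.77
  [5.5→8.5]: (3.40+1.33)/2 × 3 = 7.095
  [8.5→10.5]: (1.33+0.71)/2 × 2 = 2.04
  Sum = 60.1975 mg/L·h
Extrapolated tail: C_last / k_e = 0.71 / 0.313 = 2.268
AUC_0→∞ = 60.1975 + 2.268 = 62.4655 mg/L·h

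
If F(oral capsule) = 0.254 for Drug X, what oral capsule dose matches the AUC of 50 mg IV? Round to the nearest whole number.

For equal systemic exposure: F × D_ev = D_iv
D_ev = D_iv / F = 50 / 0.254 = 196.85 mg

D_oral = 197 mg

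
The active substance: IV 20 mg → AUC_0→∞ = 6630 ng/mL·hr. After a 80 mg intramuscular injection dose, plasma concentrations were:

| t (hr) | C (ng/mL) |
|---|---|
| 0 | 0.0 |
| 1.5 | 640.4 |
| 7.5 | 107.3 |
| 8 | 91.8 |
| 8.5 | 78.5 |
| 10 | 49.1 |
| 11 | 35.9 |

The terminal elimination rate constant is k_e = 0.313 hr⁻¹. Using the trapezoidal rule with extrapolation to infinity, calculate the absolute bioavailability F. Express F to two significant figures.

F = 0.12

Trapezoidal AUC_0→11 (intramuscular injection):
  [0→1.5]: (0.0+640.4)/2 × 1.5 = 480.3
  [1.5→7.5]: (640.4+107.3)/2 × 6 = 2243.1
  [7.5→8]: (107.3+91.8)/2 × 0.5 = 49.775
  [8→8.5]: (91.8+78.5)/2 × 0.5 = 42.575
  [8.5→10]: (78.5+49.1)/2 × 1.5 = 95.7
  [10→11]: (49.1+35.9)/2 × 1 = 42.5
  Sum = 2953.95 ng/mL·hr
Tail: C_last/k_e = 35.9/0.313 = 114.696
AUC_0→∞ (intramuscular injection) = 2953.95 + 114.696 = 3068.646 ng/mL·hr
F = (AUC_ev/D_ev)/(AUC_iv/D_iv) = (3068.646/80)/(6630/20) = 38.358075/331.5 = 0.1157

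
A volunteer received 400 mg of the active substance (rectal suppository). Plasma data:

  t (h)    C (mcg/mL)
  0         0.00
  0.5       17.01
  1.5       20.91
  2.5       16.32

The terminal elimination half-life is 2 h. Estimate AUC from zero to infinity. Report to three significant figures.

AUC = 88.9 mcg/mL·h

Trapezoidal AUC_0→2.5:
  [0→0.5]: (0.00+17.01)/2 × 0.5 = 4.2525
  [0.5→1.5]: (17.01+20.91)/2 × 1 = 18.96
  [1.5→2.5]: (20.91+16.32)/2 × 1 = 18.615
  Sum = 41.8275 mcg/mL·h
k_e = ln2 / t½ = 0.693147 / 2 = 0.3466 h^-1
Extrapolated tail: C_last / k_e = 16.32 / 0.3466 = 47.086
AUC_0→∞ = 41.8275 + 47.086 = 88.9135 mcg/mL·h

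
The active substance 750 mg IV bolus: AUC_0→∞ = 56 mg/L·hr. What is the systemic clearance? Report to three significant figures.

CL = 13.4 L/hr

CL = Dose_iv / AUC_0→∞
   = 750 / 56 = 13.3929 L/hr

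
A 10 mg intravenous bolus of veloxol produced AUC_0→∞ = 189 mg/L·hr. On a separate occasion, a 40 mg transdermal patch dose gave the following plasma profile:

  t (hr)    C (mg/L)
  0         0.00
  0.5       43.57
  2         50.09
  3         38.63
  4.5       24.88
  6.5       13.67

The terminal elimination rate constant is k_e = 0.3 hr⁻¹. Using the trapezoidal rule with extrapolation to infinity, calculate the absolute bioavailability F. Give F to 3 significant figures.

Trapezoidal AUC_0→6.5 (transdermal patch):
  [0→0.5]: (0.00+43.57)/2 × 0.5 = 10.8925
  [0.5→2]: (43.57+50.09)/2 × 1.5 = 70.245
  [2→3]: (50.09+38.63)/2 × 1 = 44.36
  [3→4.5]: (38.63+24.88)/2 × 1.5 = 47.6325
  [4.5→6.5]: (24.88+13.67)/2 × 2 = 38.55
  Sum = 211.68 mg/L·hr
Tail: C_last/k_e = 13.67/0.3 = 45.567
AUC_0→∞ (transdermal patch) = 211.68 + 45.567 = 257.247 mg/L·hr
F = (AUC_ev/D_ev)/(AUC_iv/D_iv) = (257.247/40)/(189/10) = 6.431175/18.9 = 0.3403

F = 0.340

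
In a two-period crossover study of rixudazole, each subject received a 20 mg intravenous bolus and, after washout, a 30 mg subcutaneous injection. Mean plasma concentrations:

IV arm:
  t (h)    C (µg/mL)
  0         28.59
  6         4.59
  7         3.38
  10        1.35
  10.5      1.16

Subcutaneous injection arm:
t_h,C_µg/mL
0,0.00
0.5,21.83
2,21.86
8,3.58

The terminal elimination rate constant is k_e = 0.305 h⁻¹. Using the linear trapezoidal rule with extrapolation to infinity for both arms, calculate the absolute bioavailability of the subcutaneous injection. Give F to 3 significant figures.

F = 0.732

Trapezoidal AUC_0→10.5 (IV):
  [0→6]: (28.59+4.59)/2 × 6 = 99.54
  [6→7]: (4.59+3.38)/2 × 1 = 3.985
  [7→10]: (3.38+1.35)/2 × 3 = 7.095
  [10→10.5]: (1.35+1.16)/2 × 0.5 = 0.6275
  Sum = 111.2475 µg/mL·h
IV tail: 1.16/0.305 = 3.803; AUC_iv,0→∞ = 111.2475 + 3.803 = 115.0505 µg/mL·h
Trapezoidal AUC_0→8 (subcutaneous injection):
  [0→0.5]: (0.00+21.83)/2 × 0.5 = 5.4575
  [0.5→2]: (21.83+21.86)/2 × 1.5 = 32.7675
  [2→8]: (21.86+3.58)/2 × 6 = 76.32
  Sum = 114.545 µg/mL·h
subcutaneous injection tail: 3.58/0.305 = 11.738; AUC_ev,0→∞ = 114.545 + 11.738 = 126.283 µg/mL·h
F = (AUC_ev/D_ev)/(AUC_iv/D_iv) = (126.283/30)/(115.0505/20) = 4.20943/5.752525 = 0.7318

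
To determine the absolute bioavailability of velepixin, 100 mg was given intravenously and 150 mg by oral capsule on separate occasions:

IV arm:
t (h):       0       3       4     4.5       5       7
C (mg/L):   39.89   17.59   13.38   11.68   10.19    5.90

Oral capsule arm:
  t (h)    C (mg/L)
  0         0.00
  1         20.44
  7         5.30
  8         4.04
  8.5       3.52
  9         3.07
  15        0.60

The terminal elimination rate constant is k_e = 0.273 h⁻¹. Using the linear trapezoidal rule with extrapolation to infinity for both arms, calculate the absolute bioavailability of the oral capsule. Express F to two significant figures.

F = 0.48

Trapezoidal AUC_0→7 (IV):
  [0→3]: (39.89+17.59)/2 × 3 = 86.22
  [3→4]: (17.59+13.38)/2 × 1 = 15.485
  [4→4.5]: (13.38+11.68)/2 × 0.5 = 6.265
  [4.5→5]: (11.68+10.19)/2 × 0.5 = 5.4675
  [5→7]: (10.19+5.90)/2 × 2 = 16.09
  Sum = 129.5275 mg/L·h
IV tail: 5.90/0.273 = 21.612; AUC_iv,0→∞ = 129.5275 + 21.612 = 151.1395 mg/L·h
Trapezoidal AUC_0→15 (oral capsule):
  [0→1]: (0.00+20.44)/2 × 1 = 10.22
  [1→7]: (20.44+5.30)/2 × 6 = 77.22
  [7→8]: (5.30+4.04)/2 × 1 = 4.67
  [8→8.5]: (4.04+3.52)/2 × 0.5 = 1.89
  [8.5→9]: (3.52+3.07)/2 × 0.5 = 1.6475
  [9→15]: (3.07+0.60)/2 × 6 = 11.01
  Sum = 106.6575 mg/L·h
oral capsule tail: 0.60/0.273 = 2.198; AUC_ev,0→∞ = 106.6575 + 2.198 = 108.8555 mg/L·h
F = (AUC_ev/D_ev)/(AUC_iv/D_iv) = (108.8555/150)/(151.1395/100) = 0.725703/1.511395 = 0.4802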